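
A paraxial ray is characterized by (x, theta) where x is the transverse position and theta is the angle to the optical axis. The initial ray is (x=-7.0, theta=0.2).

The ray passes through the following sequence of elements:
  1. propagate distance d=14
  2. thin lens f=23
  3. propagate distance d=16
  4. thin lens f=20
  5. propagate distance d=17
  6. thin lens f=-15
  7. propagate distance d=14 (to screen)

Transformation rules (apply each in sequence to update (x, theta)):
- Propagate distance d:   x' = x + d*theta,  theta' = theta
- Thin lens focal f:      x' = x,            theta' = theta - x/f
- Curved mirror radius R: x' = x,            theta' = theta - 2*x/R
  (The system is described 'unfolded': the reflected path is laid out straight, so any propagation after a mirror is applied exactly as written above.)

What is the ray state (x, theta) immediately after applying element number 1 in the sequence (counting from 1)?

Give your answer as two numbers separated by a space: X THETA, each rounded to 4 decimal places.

Answer: -4.2000 0.2000

Derivation:
Initial: x=-7.0000 theta=0.2000
After 1 (propagate distance d=14): x=-4.2000 theta=0.2000
Rounded to 4 decimal places: x = -4.2000, theta = 0.2000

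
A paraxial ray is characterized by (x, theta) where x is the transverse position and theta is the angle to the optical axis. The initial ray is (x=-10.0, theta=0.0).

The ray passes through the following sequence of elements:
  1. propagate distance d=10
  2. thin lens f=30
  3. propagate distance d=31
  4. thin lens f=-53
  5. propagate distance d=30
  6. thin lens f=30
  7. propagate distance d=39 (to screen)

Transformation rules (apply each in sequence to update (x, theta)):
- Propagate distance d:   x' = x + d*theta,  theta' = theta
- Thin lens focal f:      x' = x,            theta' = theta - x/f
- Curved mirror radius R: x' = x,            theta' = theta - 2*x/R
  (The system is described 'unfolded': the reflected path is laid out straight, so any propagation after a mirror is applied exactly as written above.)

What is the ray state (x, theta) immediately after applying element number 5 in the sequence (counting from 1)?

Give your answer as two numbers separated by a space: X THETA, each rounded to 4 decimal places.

Initial: x=-10.0000 theta=0.0000
After 1 (propagate distance d=10): x=-10.0000 theta=0.0000
After 2 (thin lens f=30): x=-10.0000 theta=1/3 (≈0.3333)
After 3 (propagate distance d=31): x=1/3 (≈0.3333) theta=1/3 (≈0.3333)
After 4 (thin lens f=-53): x=1/3 (≈0.3333) theta=18/53 (≈0.3396)
After 5 (propagate distance d=30): x=1673/159 (≈10.5220) theta=18/53 (≈0.3396)
Rounded to 4 decimal places: x = 10.5220, theta = 0.3396

Answer: 10.5220 0.3396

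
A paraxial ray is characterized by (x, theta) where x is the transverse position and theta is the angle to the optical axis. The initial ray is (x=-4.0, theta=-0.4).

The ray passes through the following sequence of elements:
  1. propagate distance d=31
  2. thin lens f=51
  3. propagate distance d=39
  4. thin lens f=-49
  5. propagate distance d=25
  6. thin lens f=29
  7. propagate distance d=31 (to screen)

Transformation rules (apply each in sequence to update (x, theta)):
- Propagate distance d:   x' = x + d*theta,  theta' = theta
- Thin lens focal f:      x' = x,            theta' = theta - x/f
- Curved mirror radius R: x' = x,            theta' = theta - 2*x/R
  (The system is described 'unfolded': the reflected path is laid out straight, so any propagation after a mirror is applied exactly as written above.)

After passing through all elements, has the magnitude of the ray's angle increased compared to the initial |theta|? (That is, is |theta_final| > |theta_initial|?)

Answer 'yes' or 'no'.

Answer: yes

Derivation:
Initial: x=-4.0000 theta=-0.4000
After 1 (propagate distance d=31): x=-16.4000 theta=-0.4000
After 2 (thin lens f=51): x=-16.4000 theta=-4/51 (≈-0.0784)
After 3 (propagate distance d=39): x=-1654/85 (≈-19.4588) theta=-4/51 (≈-0.0784)
After 4 (thin lens f=-49): x=-1654/85 (≈-19.4588) theta=-5942/12495 (≈-0.4756)
After 5 (propagate distance d=25): x=-391688/12495 (≈-31.3476) theta=-5942/12495 (≈-0.4756)
After 6 (thin lens f=29): x=-391688/12495 (≈-31.3476) theta=43874/72471 (≈0.6054)
After 7 (propagate distance d=31 (to screen)): x=-89382/7105 (≈-12.5802) theta=43874/72471 (≈0.6054)
|theta_initial|=0.4000 |theta_final|=43874/72471 (≈0.6054) -> increased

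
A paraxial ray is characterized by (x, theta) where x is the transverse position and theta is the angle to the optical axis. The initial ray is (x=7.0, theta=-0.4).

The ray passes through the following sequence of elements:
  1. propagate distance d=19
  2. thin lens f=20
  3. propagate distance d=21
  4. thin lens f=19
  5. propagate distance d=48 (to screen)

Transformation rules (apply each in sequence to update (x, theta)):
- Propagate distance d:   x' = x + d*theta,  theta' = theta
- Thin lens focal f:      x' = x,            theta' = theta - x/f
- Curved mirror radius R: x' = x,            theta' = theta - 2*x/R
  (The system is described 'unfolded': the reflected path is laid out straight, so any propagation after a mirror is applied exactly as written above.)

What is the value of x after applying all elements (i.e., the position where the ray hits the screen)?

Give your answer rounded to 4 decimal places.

Initial: x=7.0000 theta=-0.4000
After 1 (propagate distance d=19): x=-0.6000 theta=-0.4000
After 2 (thin lens f=20): x=-0.6000 theta=-0.3700
After 3 (propagate distance d=21): x=-8.3700 theta=-0.3700
After 4 (thin lens f=19): x=-8.3700 theta=67/950 (≈0.0705)
After 5 (propagate distance d=48 (to screen)): x=-9471/1900 (≈-4.9847) theta=67/950 (≈0.0705)
Rounded to 4 decimal places: x = -4.9847

Answer: -4.9847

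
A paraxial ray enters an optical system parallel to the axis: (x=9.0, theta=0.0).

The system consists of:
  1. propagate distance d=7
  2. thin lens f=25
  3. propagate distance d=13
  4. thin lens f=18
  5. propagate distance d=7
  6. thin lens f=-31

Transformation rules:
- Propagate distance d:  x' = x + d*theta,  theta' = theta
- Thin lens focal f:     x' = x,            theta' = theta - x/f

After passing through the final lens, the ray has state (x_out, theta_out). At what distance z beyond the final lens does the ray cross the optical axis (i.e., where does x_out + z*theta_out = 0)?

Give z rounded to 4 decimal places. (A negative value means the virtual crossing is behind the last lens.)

Answer: 0.2013

Derivation:
Initial: x=9.0000 theta=0.0000
After 1 (propagate distance d=7): x=9.0000 theta=0.0000
After 2 (thin lens f=25): x=9.0000 theta=-0.3600
After 3 (propagate distance d=13): x=4.3200 theta=-0.3600
After 4 (thin lens f=18): x=4.3200 theta=-0.6000
After 5 (propagate distance d=7): x=0.1200 theta=-0.6000
After 6 (thin lens f=-31): x=0.1200 theta=-462/775 (≈-0.5961)
z_focus = -x_out/theta_out = -(0.1200)/(-462/775) = 31/154 ≈ 0.2013
Rounded to 4 decimal places: z = 0.2013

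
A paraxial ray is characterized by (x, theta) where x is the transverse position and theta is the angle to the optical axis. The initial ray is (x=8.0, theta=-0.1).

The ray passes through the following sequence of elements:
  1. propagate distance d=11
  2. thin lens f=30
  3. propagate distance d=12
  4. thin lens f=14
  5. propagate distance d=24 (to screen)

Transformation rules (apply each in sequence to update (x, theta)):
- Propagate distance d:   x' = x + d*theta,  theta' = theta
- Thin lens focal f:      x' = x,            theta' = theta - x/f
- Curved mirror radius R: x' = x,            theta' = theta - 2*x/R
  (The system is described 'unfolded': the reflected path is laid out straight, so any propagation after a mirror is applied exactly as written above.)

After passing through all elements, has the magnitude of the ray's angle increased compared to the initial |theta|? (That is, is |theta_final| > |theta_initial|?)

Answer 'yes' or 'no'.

Initial: x=8.0000 theta=-0.1000
After 1 (propagate distance d=11): x=6.9000 theta=-0.1000
After 2 (thin lens f=30): x=6.9000 theta=-0.3300
After 3 (propagate distance d=12): x=2.9400 theta=-0.3300
After 4 (thin lens f=14): x=2.9400 theta=-0.5400
After 5 (propagate distance d=24 (to screen)): x=-10.0200 theta=-0.5400
|theta_initial|=0.1000 |theta_final|=0.5400 -> increased

Answer: yes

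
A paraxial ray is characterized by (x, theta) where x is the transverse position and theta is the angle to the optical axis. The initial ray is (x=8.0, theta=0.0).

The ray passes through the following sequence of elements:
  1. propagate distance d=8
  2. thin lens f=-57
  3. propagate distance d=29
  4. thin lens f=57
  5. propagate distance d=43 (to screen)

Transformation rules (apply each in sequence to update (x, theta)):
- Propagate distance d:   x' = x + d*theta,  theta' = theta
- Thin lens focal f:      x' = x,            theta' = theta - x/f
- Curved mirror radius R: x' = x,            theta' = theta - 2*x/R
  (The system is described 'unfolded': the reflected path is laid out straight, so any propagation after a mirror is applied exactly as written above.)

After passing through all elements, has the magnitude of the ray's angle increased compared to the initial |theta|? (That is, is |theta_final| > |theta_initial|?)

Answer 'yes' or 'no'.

Initial: x=8.0000 theta=0.0000
After 1 (propagate distance d=8): x=8.0000 theta=0.0000
After 2 (thin lens f=-57): x=8.0000 theta=8/57 (≈0.1404)
After 3 (propagate distance d=29): x=688/57 (≈12.0702) theta=8/57 (≈0.1404)
After 4 (thin lens f=57): x=688/57 (≈12.0702) theta=-232/3249 (≈-0.0714)
After 5 (propagate distance d=43 (to screen)): x=29240/3249 (≈8.9997) theta=-232/3249 (≈-0.0714)
|theta_initial|=0.0000 |theta_final|=232/3249 (≈0.0714) -> increased

Answer: yes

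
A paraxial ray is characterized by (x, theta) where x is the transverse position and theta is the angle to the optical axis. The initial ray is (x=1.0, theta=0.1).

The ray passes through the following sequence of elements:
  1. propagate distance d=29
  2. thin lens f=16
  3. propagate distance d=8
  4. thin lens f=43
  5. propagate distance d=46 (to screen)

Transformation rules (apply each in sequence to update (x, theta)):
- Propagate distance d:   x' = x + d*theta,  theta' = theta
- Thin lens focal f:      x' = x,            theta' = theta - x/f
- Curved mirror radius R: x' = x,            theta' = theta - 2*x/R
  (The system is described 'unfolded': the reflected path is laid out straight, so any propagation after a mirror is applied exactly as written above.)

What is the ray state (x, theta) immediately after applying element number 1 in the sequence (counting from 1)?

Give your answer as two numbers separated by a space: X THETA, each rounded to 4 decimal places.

Answer: 3.9000 0.1000

Derivation:
Initial: x=1.0000 theta=0.1000
After 1 (propagate distance d=29): x=3.9000 theta=0.1000
Rounded to 4 decimal places: x = 3.9000, theta = 0.1000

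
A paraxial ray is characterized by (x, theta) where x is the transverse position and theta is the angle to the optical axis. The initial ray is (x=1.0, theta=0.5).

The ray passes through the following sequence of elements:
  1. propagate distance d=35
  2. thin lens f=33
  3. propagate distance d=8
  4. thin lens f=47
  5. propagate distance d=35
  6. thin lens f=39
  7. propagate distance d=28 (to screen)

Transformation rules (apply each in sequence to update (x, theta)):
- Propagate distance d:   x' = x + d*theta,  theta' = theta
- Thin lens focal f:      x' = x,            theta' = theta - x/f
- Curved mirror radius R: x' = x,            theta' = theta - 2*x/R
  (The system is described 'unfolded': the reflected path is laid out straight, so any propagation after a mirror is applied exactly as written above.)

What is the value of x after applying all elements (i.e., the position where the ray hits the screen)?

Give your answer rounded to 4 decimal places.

Answer: -11.7304

Derivation:
Initial: x=1.0000 theta=0.5000
After 1 (propagate distance d=35): x=18.5000 theta=0.5000
After 2 (thin lens f=33): x=18.5000 theta=-2/33 (≈-0.0606)
After 3 (propagate distance d=8): x=1189/66 (≈18.0152) theta=-2/33 (≈-0.0606)
After 4 (thin lens f=47): x=1189/66 (≈18.0152) theta=-459/1034 (≈-0.4439)
After 5 (propagate distance d=35): x=3844/1551 (≈2.4784) theta=-459/1034 (≈-0.4439)
After 6 (thin lens f=39): x=3844/1551 (≈2.4784) theta=-5581/10998 (≈-0.5075)
After 7 (propagate distance d=28 (to screen)): x=-709558/60489 (≈-11.7304) theta=-5581/10998 (≈-0.5075)
Rounded to 4 decimal places: x = -11.7304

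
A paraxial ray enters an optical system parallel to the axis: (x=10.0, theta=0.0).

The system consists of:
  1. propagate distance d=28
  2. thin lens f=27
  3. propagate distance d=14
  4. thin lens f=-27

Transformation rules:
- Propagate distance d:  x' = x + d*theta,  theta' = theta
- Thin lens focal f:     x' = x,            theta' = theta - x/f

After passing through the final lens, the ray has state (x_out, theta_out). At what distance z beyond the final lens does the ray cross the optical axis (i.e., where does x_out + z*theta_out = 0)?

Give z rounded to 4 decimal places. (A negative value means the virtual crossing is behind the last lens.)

Answer: 25.0714

Derivation:
Initial: x=10.0000 theta=0.0000
After 1 (propagate distance d=28): x=10.0000 theta=0.0000
After 2 (thin lens f=27): x=10.0000 theta=-10/27 (≈-0.3704)
After 3 (propagate distance d=14): x=130/27 (≈4.8148) theta=-10/27 (≈-0.3704)
After 4 (thin lens f=-27): x=130/27 (≈4.8148) theta=-140/729 (≈-0.1920)
z_focus = -x_out/theta_out = -(130/27)/(-140/729) = 351/14 ≈ 25.0714
Rounded to 4 decimal places: z = 25.0714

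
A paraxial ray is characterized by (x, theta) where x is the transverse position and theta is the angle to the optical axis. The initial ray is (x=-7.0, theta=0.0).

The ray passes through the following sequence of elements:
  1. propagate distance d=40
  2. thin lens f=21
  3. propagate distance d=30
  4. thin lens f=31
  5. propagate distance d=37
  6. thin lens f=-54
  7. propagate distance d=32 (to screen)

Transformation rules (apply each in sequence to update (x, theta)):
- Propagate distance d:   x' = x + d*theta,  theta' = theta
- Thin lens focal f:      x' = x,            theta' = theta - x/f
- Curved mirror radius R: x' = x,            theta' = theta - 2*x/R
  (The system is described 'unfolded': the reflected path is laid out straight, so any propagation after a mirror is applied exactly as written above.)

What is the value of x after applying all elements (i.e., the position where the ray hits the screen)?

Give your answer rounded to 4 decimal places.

Answer: 26.2871

Derivation:
Initial: x=-7.0000 theta=0.0000
After 1 (propagate distance d=40): x=-7.0000 theta=0.0000
After 2 (thin lens f=21): x=-7.0000 theta=1/3 (≈0.3333)
After 3 (propagate distance d=30): x=3.0000 theta=1/3 (≈0.3333)
After 4 (thin lens f=31): x=3.0000 theta=22/93 (≈0.2366)
After 5 (propagate distance d=37): x=1093/93 (≈11.7527) theta=22/93 (≈0.2366)
After 6 (thin lens f=-54): x=1093/93 (≈11.7527) theta=2281/5022 (≈0.4542)
After 7 (propagate distance d=32 (to screen)): x=66007/2511 (≈26.2871) theta=2281/5022 (≈0.4542)
Rounded to 4 decimal places: x = 26.2871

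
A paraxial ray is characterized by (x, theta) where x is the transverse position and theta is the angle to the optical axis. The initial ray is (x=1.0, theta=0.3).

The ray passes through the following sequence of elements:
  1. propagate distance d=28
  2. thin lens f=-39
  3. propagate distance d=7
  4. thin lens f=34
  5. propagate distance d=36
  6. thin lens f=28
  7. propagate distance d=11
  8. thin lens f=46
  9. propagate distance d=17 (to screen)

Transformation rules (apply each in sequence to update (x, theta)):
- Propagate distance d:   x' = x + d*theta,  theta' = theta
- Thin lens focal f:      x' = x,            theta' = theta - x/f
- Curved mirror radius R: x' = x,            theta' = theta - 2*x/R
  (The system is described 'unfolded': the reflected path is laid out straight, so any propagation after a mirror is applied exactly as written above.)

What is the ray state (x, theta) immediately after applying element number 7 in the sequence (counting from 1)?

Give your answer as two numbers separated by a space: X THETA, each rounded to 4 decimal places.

Initial: x=1.0000 theta=0.3000
After 1 (propagate distance d=28): x=9.4000 theta=0.3000
After 2 (thin lens f=-39): x=9.4000 theta=211/390 (≈0.5410)
After 3 (propagate distance d=7): x=5143/390 (≈13.1872) theta=211/390 (≈0.5410)
After 4 (thin lens f=34): x=5143/390 (≈13.1872) theta=677/4420 (≈0.1532)
After 5 (propagate distance d=36): x=123989/6630 (≈18.7012) theta=677/4420 (≈0.1532)
After 6 (thin lens f=28): x=123989/6630 (≈18.7012) theta=-19111/37128 (≈-0.5147)
After 7 (propagate distance d=11): x=186199/14280 (≈13.0391) theta=-19111/37128 (≈-0.5147)
Rounded to 4 decimal places: x = 13.0391, theta = -0.5147

Answer: 13.0391 -0.5147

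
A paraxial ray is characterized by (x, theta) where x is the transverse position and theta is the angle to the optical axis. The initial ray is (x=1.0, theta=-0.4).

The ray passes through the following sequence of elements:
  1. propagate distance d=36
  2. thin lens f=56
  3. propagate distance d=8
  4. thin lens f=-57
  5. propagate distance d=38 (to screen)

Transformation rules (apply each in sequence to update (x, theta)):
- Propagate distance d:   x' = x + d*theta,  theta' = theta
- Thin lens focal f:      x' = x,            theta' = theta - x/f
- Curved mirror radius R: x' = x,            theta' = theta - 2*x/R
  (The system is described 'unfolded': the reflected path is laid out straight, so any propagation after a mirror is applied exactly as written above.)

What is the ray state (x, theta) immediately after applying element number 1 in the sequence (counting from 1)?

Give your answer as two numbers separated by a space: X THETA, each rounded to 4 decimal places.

Answer: -13.4000 -0.4000

Derivation:
Initial: x=1.0000 theta=-0.4000
After 1 (propagate distance d=36): x=-13.4000 theta=-0.4000
Rounded to 4 decimal places: x = -13.4000, theta = -0.4000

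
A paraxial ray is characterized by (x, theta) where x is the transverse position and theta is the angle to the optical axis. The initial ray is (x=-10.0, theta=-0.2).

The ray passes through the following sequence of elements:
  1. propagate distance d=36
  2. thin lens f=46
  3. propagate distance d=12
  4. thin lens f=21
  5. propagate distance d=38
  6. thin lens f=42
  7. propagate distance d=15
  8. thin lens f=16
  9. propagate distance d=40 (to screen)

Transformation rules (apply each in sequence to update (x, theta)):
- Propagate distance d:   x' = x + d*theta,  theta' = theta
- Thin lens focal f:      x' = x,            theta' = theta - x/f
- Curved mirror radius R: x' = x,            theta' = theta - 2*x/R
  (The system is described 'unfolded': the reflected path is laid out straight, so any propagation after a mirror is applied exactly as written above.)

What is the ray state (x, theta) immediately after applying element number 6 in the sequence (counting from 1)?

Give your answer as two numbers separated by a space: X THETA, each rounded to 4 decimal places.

Answer: 18.8431 0.4449

Derivation:
Initial: x=-10.0000 theta=-0.2000
After 1 (propagate distance d=36): x=-17.2000 theta=-0.2000
After 2 (thin lens f=46): x=-17.2000 theta=4/23 (≈0.1739)
After 3 (propagate distance d=12): x=-1738/115 (≈-15.1130) theta=4/23 (≈0.1739)
After 4 (thin lens f=21): x=-1738/115 (≈-15.1130) theta=2158/2415 (≈0.8936)
After 5 (propagate distance d=38): x=45506/2415 (≈18.8431) theta=2158/2415 (≈0.8936)
After 6 (thin lens f=42): x=45506/2415 (≈18.8431) theta=4513/10143 (≈0.4449)
Rounded to 4 decimal places: x = 18.8431, theta = 0.4449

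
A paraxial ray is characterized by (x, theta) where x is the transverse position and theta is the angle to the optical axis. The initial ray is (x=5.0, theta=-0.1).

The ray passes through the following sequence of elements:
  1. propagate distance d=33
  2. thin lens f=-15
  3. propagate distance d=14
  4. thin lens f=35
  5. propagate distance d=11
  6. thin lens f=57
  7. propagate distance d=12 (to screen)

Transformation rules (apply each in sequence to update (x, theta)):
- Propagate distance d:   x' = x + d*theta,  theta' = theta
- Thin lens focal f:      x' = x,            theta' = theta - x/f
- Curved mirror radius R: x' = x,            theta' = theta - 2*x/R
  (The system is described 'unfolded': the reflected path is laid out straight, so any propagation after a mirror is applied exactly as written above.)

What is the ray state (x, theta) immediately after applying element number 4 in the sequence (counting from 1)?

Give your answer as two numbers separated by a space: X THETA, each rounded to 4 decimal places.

Initial: x=5.0000 theta=-0.1000
After 1 (propagate distance d=33): x=1.7000 theta=-0.1000
After 2 (thin lens f=-15): x=1.7000 theta=1/75 (≈0.0133)
After 3 (propagate distance d=14): x=283/150 (≈1.8867) theta=1/75 (≈0.0133)
After 4 (thin lens f=35): x=283/150 (≈1.8867) theta=-71/1750 (≈-0.0406)
Rounded to 4 decimal places: x = 1.8867, theta = -0.0406

Answer: 1.8867 -0.0406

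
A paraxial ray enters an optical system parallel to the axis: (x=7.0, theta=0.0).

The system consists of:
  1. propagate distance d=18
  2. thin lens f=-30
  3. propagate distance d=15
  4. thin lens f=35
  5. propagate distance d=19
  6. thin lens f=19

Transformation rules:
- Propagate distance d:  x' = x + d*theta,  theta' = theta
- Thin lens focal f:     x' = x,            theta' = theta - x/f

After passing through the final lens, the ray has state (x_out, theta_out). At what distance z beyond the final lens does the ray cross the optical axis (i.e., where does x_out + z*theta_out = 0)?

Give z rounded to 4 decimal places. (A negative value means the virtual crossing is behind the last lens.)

Initial: x=7.0000 theta=0.0000
After 1 (propagate distance d=18): x=7.0000 theta=0.0000
After 2 (thin lens f=-30): x=7.0000 theta=7/30 (≈0.2333)
After 3 (propagate distance d=15): x=10.5000 theta=7/30 (≈0.2333)
After 4 (thin lens f=35): x=10.5000 theta=-1/15 (≈-0.0667)
After 5 (propagate distance d=19): x=277/30 (≈9.2333) theta=-1/15 (≈-0.0667)
After 6 (thin lens f=19): x=277/30 (≈9.2333) theta=-21/38 (≈-0.5526)
z_focus = -x_out/theta_out = -(277/30)/(-21/38) = 5263/315 ≈ 16.7079
Rounded to 4 decimal places: z = 16.7079

Answer: 16.7079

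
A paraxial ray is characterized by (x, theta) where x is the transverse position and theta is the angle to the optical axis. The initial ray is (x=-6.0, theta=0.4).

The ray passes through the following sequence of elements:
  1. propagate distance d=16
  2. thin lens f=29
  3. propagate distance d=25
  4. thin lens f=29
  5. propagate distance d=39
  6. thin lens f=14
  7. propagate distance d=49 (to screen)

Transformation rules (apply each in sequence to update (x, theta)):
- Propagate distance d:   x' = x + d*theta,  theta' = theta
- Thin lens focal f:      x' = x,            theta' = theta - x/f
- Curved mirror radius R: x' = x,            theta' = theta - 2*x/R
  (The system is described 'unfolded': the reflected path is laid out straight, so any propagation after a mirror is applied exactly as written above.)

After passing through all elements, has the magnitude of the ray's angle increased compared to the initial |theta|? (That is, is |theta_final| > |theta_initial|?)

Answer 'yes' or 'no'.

Answer: yes

Derivation:
Initial: x=-6.0000 theta=0.4000
After 1 (propagate distance d=16): x=0.4000 theta=0.4000
After 2 (thin lens f=29): x=0.4000 theta=56/145 (≈0.3862)
After 3 (propagate distance d=25): x=1458/145 (≈10.0552) theta=56/145 (≈0.3862)
After 4 (thin lens f=29): x=1458/145 (≈10.0552) theta=166/4205 (≈0.0395)
After 5 (propagate distance d=39): x=48756/4205 (≈11.5948) theta=166/4205 (≈0.0395)
After 6 (thin lens f=14): x=48756/4205 (≈11.5948) theta=-23216/29435 (≈-0.7887)
After 7 (propagate distance d=49 (to screen)): x=-113756/4205 (≈-27.0526) theta=-23216/29435 (≈-0.7887)
|theta_initial|=0.4000 |theta_final|=23216/29435 (≈0.7887) -> increased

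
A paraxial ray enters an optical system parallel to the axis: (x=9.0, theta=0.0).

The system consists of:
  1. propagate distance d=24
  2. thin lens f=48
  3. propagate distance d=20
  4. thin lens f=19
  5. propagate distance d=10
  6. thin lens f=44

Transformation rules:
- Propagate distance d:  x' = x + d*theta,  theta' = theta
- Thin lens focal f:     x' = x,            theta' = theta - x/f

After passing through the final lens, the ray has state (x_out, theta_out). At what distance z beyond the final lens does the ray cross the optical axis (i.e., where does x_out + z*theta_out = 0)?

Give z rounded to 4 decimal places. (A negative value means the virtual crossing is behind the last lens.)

Initial: x=9.0000 theta=0.0000
After 1 (propagate distance d=24): x=9.0000 theta=0.0000
After 2 (thin lens f=48): x=9.0000 theta=-0.1875
After 3 (propagate distance d=20): x=5.2500 theta=-0.1875
After 4 (thin lens f=19): x=5.2500 theta=-141/304 (≈-0.4638)
After 5 (propagate distance d=10): x=93/152 (≈0.6118) theta=-141/304 (≈-0.4638)
After 6 (thin lens f=44): x=93/152 (≈0.6118) theta=-3195/6688 (≈-0.4777)
z_focus = -x_out/theta_out = -(93/152)/(-3195/6688) = 1364/1065 ≈ 1.2808
Rounded to 4 decimal places: z = 1.2808

Answer: 1.2808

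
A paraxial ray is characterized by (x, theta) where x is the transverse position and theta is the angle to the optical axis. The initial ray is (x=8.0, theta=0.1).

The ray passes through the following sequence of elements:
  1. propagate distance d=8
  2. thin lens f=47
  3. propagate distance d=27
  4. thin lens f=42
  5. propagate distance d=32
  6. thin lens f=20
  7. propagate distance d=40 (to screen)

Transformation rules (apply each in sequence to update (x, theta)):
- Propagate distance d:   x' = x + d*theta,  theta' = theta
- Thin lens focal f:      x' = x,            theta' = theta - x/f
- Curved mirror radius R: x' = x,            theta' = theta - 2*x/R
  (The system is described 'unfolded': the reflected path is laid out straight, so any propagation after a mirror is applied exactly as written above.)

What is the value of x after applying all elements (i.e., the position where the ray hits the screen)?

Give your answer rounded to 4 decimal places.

Initial: x=8.0000 theta=0.1000
After 1 (propagate distance d=8): x=8.8000 theta=0.1000
After 2 (thin lens f=47): x=8.8000 theta=-41/470 (≈-0.0872)
After 3 (propagate distance d=27): x=3029/470 (≈6.4447) theta=-41/470 (≈-0.0872)
After 4 (thin lens f=42): x=3029/470 (≈6.4447) theta=-4751/19740 (≈-0.2407)
After 5 (propagate distance d=32): x=-12407/9870 (≈-1.2570) theta=-4751/19740 (≈-0.2407)
After 6 (thin lens f=20): x=-12407/9870 (≈-1.2570) theta=-11701/65800 (≈-0.1778)
After 7 (propagate distance d=40 (to screen)): x=-82613/9870 (≈-8.3701) theta=-11701/65800 (≈-0.1778)
Rounded to 4 decimal places: x = -8.3701

Answer: -8.3701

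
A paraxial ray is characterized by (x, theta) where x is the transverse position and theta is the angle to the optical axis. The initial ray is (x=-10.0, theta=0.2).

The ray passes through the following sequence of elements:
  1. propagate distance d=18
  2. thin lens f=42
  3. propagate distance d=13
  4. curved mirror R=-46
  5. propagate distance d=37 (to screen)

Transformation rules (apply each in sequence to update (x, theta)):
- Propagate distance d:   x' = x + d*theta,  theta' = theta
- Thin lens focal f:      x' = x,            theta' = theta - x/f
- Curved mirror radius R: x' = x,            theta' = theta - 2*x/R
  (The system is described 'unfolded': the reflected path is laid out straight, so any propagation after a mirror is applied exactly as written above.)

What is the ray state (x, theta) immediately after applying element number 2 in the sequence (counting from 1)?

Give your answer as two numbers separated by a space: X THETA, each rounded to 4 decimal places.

Initial: x=-10.0000 theta=0.2000
After 1 (propagate distance d=18): x=-6.4000 theta=0.2000
After 2 (thin lens f=42): x=-6.4000 theta=37/105 (≈0.3524)
Rounded to 4 decimal places: x = -6.4000, theta = 0.3524

Answer: -6.4000 0.3524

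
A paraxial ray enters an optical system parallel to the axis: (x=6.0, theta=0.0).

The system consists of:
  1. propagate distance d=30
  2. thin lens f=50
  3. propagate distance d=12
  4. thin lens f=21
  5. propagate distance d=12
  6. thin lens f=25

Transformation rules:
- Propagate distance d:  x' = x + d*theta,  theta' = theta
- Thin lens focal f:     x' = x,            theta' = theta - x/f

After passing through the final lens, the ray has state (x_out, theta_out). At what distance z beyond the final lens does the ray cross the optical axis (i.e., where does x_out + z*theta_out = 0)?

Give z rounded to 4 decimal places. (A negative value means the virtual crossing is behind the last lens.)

Initial: x=6.0000 theta=0.0000
After 1 (propagate distance d=30): x=6.0000 theta=0.0000
After 2 (thin lens f=50): x=6.0000 theta=-0.1200
After 3 (propagate distance d=12): x=4.5600 theta=-0.1200
After 4 (thin lens f=21): x=4.5600 theta=-59/175 (≈-0.3371)
After 5 (propagate distance d=12): x=18/35 (≈0.5143) theta=-59/175 (≈-0.3371)
After 6 (thin lens f=25): x=18/35 (≈0.5143) theta=-313/875 (≈-0.3577)
z_focus = -x_out/theta_out = -(18/35)/(-313/875) = 450/313 ≈ 1.4377
Rounded to 4 decimal places: z = 1.4377

Answer: 1.4377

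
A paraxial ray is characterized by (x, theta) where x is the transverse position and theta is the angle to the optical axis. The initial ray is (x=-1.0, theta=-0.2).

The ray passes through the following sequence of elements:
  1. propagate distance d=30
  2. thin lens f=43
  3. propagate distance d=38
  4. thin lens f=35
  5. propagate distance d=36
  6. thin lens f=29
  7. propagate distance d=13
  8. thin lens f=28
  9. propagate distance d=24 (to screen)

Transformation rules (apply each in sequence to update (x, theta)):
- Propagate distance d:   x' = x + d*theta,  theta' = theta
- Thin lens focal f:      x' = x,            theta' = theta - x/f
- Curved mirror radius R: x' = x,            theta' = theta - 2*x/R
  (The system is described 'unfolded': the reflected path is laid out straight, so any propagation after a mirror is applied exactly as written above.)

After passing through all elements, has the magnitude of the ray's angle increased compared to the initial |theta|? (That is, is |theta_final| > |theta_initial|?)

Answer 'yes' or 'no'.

Answer: no

Derivation:
Initial: x=-1.0000 theta=-0.2000
After 1 (propagate distance d=30): x=-7.0000 theta=-0.2000
After 2 (thin lens f=43): x=-7.0000 theta=-8/215 (≈-0.0372)
After 3 (propagate distance d=38): x=-1809/215 (≈-8.4140) theta=-8/215 (≈-0.0372)
After 4 (thin lens f=35): x=-1809/215 (≈-8.4140) theta=1529/7525 (≈0.2032)
After 5 (propagate distance d=36): x=-8271/7525 (≈-1.0991) theta=1529/7525 (≈0.2032)
After 6 (thin lens f=29): x=-8271/7525 (≈-1.0991) theta=7516/31175 (≈0.2411)
After 7 (propagate distance d=13): x=444097/218225 (≈2.0350) theta=7516/31175 (≈0.2411)
After 8 (thin lens f=28): x=444097/218225 (≈2.0350) theta=1029039/6110300 (≈0.1684)
After 9 (propagate distance d=24 (to screen)): x=9282913/1527575 (≈6.0769) theta=1029039/6110300 (≈0.1684)
|theta_initial|=0.2000 |theta_final|=1029039/6110300 (≈0.1684) -> not increased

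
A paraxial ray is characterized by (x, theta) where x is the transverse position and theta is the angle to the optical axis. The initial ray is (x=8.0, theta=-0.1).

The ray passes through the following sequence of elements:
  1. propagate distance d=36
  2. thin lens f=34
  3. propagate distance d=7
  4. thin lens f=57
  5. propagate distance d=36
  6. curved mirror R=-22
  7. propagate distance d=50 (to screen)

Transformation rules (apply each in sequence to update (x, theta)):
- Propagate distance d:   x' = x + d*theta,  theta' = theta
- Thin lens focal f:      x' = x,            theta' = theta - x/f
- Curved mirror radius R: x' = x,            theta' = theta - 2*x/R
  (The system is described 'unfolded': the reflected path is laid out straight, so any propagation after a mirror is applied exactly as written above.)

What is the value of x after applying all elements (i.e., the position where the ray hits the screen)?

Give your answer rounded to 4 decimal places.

Initial: x=8.0000 theta=-0.1000
After 1 (propagate distance d=36): x=4.4000 theta=-0.1000
After 2 (thin lens f=34): x=4.4000 theta=-39/170 (≈-0.2294)
After 3 (propagate distance d=7): x=95/34 (≈2.7941) theta=-39/170 (≈-0.2294)
After 4 (thin lens f=57): x=95/34 (≈2.7941) theta=-71/255 (≈-0.2784)
After 5 (propagate distance d=36): x=-1229/170 (≈-7.2294) theta=-71/255 (≈-0.2784)
After 6 (curved mirror R=-22): x=-1229/170 (≈-7.2294) theta=-5249/5610 (≈-0.9357)
After 7 (propagate distance d=50 (to screen)): x=-303007/5610 (≈-54.0119) theta=-5249/5610 (≈-0.9357)
Rounded to 4 decimal places: x = -54.0119

Answer: -54.0119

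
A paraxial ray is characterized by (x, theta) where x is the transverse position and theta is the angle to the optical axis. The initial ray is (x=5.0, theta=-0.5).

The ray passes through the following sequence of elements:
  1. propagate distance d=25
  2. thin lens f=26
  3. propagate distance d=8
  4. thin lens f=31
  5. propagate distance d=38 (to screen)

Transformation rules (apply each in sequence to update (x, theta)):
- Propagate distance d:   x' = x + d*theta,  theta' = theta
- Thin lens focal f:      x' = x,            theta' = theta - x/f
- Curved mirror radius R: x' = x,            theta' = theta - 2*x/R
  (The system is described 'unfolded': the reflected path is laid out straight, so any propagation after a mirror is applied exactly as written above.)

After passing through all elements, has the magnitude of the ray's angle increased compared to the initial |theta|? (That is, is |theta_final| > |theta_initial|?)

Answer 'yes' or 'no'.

Initial: x=5.0000 theta=-0.5000
After 1 (propagate distance d=25): x=-7.5000 theta=-0.5000
After 2 (thin lens f=26): x=-7.5000 theta=-11/52 (≈-0.2115)
After 3 (propagate distance d=8): x=-239/26 (≈-9.1923) theta=-11/52 (≈-0.2115)
After 4 (thin lens f=31): x=-239/26 (≈-9.1923) theta=137/1612 (≈0.0850)
After 5 (propagate distance d=38 (to screen)): x=-2403/403 (≈-5.9628) theta=137/1612 (≈0.0850)
|theta_initial|=0.5000 |theta_final|=137/1612 (≈0.0850) -> not increased

Answer: no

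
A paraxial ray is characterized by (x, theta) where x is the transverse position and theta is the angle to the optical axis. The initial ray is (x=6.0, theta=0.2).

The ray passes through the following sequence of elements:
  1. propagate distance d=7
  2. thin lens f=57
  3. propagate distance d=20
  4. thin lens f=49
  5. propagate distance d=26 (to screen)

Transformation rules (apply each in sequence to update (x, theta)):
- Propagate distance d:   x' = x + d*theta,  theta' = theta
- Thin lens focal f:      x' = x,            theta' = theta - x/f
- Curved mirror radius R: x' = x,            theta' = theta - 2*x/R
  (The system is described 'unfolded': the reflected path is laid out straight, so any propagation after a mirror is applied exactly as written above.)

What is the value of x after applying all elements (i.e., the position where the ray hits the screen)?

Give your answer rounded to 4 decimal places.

Initial: x=6.0000 theta=0.2000
After 1 (propagate distance d=7): x=7.4000 theta=0.2000
After 2 (thin lens f=57): x=7.4000 theta=4/57 (≈0.0702)
After 3 (propagate distance d=20): x=2509/285 (≈8.8035) theta=4/57 (≈0.0702)
After 4 (thin lens f=49): x=2509/285 (≈8.8035) theta=-1529/13965 (≈-0.1095)
After 5 (propagate distance d=26 (to screen)): x=27729/4655 (≈5.9568) theta=-1529/13965 (≈-0.1095)
Rounded to 4 decimal places: x = 5.9568

Answer: 5.9568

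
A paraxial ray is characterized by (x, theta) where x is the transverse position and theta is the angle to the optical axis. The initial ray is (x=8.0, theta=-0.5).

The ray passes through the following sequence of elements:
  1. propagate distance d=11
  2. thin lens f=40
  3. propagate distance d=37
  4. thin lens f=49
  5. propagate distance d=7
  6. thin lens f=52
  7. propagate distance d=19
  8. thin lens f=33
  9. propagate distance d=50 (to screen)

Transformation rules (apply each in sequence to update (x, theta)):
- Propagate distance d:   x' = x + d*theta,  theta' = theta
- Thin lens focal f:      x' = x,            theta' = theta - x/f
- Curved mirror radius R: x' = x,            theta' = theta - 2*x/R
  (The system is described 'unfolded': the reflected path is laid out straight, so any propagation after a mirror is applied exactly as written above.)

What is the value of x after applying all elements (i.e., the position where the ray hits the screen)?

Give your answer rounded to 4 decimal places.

Initial: x=8.0000 theta=-0.5000
After 1 (propagate distance d=11): x=2.5000 theta=-0.5000
After 2 (thin lens f=40): x=2.5000 theta=-0.5625
After 3 (propagate distance d=37): x=-18.3125 theta=-0.5625
After 4 (thin lens f=49): x=-18.3125 theta=-37/196 (≈-0.1888)
After 5 (propagate distance d=7): x=-2199/112 (≈-19.6339) theta=-37/196 (≈-0.1888)
After 6 (thin lens f=52): x=-2199/112 (≈-19.6339) theta=7697/40768 (≈0.1888)
After 7 (propagate distance d=19): x=-654193/40768 (≈-16.0467) theta=7697/40768 (≈0.1888)
After 8 (thin lens f=33): x=-654193/40768 (≈-16.0467) theta=64871/96096 (≈0.6751)
After 9 (propagate distance d=50 (to screen)): x=23821331/1345344 (≈17.7065) theta=64871/96096 (≈0.6751)
Rounded to 4 decimal places: x = 17.7065

Answer: 17.7065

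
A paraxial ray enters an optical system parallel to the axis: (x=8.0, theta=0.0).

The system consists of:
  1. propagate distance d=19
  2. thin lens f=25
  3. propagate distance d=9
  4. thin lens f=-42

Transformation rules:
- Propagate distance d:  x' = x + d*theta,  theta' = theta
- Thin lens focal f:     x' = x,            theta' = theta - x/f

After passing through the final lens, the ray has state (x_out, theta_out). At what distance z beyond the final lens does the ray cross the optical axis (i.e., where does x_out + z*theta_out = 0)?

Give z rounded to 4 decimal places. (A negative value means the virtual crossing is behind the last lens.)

Initial: x=8.0000 theta=0.0000
After 1 (propagate distance d=19): x=8.0000 theta=0.0000
After 2 (thin lens f=25): x=8.0000 theta=-0.3200
After 3 (propagate distance d=9): x=5.1200 theta=-0.3200
After 4 (thin lens f=-42): x=5.1200 theta=-104/525 (≈-0.1981)
z_focus = -x_out/theta_out = -(5.1200)/(-104/525) = 336/13 ≈ 25.8462
Rounded to 4 decimal places: z = 25.8462

Answer: 25.8462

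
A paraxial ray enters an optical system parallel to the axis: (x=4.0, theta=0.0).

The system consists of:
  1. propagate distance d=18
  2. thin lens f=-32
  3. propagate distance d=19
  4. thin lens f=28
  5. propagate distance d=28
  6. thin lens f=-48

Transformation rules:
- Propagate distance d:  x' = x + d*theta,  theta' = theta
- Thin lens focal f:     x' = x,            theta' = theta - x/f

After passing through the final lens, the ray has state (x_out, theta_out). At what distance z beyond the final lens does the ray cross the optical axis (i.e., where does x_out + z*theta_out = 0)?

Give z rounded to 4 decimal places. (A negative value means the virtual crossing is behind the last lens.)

Answer: 117.6000

Derivation:
Initial: x=4.0000 theta=0.0000
After 1 (propagate distance d=18): x=4.0000 theta=0.0000
After 2 (thin lens f=-32): x=4.0000 theta=0.1250
After 3 (propagate distance d=19): x=6.3750 theta=0.1250
After 4 (thin lens f=28): x=6.3750 theta=-23/224 (≈-0.1027)
After 5 (propagate distance d=28): x=3.5000 theta=-23/224 (≈-0.1027)
After 6 (thin lens f=-48): x=3.5000 theta=-5/168 (≈-0.0298)
z_focus = -x_out/theta_out = -(3.5000)/(-5/168) = 117.6000
Rounded to 4 decimal places: z = 117.6000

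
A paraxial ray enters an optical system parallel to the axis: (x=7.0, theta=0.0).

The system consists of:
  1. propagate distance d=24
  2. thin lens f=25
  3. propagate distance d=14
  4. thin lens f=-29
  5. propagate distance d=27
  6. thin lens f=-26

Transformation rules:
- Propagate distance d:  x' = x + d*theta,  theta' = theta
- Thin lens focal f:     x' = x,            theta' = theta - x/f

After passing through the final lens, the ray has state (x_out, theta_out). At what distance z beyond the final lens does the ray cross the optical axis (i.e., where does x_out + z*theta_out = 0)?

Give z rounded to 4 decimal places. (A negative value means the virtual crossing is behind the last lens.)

Answer: -6.8378

Derivation:
Initial: x=7.0000 theta=0.0000
After 1 (propagate distance d=24): x=7.0000 theta=0.0000
After 2 (thin lens f=25): x=7.0000 theta=-0.2800
After 3 (propagate distance d=14): x=3.0800 theta=-0.2800
After 4 (thin lens f=-29): x=3.0800 theta=-126/725 (≈-0.1738)
After 5 (propagate distance d=27): x=-1169/725 (≈-1.6124) theta=-126/725 (≈-0.1738)
After 6 (thin lens f=-26): x=-1169/725 (≈-1.6124) theta=-889/3770 (≈-0.2358)
z_focus = -x_out/theta_out = -(-1169/725)/(-889/3770) = -4342/635 ≈ -6.8378
Rounded to 4 decimal places: z = -6.8378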